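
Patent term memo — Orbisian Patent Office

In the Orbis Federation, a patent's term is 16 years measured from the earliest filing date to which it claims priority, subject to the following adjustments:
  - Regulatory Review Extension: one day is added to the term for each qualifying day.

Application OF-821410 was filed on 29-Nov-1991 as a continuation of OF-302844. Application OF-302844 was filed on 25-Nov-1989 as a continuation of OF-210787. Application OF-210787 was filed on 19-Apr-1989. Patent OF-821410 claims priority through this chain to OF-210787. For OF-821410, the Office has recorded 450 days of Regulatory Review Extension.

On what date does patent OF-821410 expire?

Earliest priority filing: 19 April 1989.
Base term: 19 April 1989 + 16 years → 19 April 2005.
Regulatory Review Extension: +450 days → 13 July 2006.

July 13, 2006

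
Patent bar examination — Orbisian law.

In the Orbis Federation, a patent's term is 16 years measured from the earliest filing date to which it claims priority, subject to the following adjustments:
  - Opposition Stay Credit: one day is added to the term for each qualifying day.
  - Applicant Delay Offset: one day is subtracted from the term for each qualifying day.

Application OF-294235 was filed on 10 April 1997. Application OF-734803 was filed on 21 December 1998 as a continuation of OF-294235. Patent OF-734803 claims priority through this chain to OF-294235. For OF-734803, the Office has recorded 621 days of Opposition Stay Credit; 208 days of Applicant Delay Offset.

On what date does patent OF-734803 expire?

May 28, 2014

Earliest priority filing: 10 April 1997.
Base term: 10 April 1997 + 16 years → 10 April 2013.
Opposition Stay Credit: +621 days → 22 December 2014.
Applicant Delay Offset: −208 days → 28 May 2014.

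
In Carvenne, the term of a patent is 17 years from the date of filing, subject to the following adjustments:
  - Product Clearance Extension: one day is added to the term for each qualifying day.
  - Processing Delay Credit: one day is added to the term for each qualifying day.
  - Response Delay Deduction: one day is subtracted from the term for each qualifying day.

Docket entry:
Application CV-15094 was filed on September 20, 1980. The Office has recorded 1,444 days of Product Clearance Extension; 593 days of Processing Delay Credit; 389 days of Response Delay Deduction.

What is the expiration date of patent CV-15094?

2002-03-26

Base term: filing date + 17 years → 20 September 1997.
Product Clearance Extension: +1444 days → 3 September 2001.
Processing Delay Credit: +593 days → 19 April 2003.
Response Delay Deduction: −389 days → 26 March 2002.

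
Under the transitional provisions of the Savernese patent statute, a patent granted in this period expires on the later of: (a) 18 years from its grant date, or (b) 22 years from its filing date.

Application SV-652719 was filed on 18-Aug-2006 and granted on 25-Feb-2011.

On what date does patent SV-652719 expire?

2029-02-25

(a) grant + 18 years → 25 February 2029.
(b) filing + 22 years → 18 August 2028.
Later of the two: 25 February 2029.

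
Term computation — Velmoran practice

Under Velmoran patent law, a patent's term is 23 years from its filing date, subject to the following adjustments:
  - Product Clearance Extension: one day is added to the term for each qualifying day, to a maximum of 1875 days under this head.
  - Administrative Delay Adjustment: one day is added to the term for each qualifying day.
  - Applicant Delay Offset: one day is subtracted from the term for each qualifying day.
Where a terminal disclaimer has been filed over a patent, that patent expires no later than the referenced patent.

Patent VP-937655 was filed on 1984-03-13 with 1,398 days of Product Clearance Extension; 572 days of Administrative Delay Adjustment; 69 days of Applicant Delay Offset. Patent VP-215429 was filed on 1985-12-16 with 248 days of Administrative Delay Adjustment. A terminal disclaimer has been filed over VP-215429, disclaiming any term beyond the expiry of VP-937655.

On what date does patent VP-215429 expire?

August 21, 2009

Natural term of VP-215429:
  Base: filing + 23 years → 16 December 2008.
  Administrative Delay Adjustment: +248 days → 21 August 2009.
Expiry of referenced patent VP-937655:
  Base: filing + 23 years → 13 March 2007.
  Product Clearance Extension: 1398 days (within the 1875-day cap) → +1398 days → 9 January 2011.
  Administrative Delay Adjustment: +572 days → 3 August 2012.
  Applicant Delay Offset: −69 days → 26 May 2012.
Terminal disclaimer: VP-215429 expires on the earlier of 21 August 2009 and 26 May 2012.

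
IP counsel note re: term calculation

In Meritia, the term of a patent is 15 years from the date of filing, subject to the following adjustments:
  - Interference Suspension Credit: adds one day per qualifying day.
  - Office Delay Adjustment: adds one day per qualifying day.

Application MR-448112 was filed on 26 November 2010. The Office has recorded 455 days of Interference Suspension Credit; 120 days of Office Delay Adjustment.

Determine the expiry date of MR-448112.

2027-06-24

Base term: filing date + 15 years → 26 November 2025.
Interference Suspension Credit: +455 days → 24 February 2027.
Office Delay Adjustment: +120 days → 24 June 2027.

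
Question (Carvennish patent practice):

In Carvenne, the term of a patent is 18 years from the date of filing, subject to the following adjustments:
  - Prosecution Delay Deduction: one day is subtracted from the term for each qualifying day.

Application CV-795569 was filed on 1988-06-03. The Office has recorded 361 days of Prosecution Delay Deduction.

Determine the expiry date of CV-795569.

Base term: filing date + 18 years → 3 June 2006.
Prosecution Delay Deduction: −361 days → 7 June 2005.

2005-06-07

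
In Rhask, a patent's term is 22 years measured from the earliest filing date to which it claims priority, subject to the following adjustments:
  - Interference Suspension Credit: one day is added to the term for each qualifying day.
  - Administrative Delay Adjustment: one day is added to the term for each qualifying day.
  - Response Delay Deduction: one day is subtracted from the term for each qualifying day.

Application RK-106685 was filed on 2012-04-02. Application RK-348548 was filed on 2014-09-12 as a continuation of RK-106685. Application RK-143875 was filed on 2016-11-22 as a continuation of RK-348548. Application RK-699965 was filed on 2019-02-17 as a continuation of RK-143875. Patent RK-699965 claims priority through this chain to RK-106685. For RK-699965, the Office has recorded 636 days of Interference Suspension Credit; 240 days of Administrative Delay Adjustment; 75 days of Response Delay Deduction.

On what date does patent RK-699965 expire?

June 11, 2036

Earliest priority filing: 2 April 2012.
Base term: 2 April 2012 + 22 years → 2 April 2034.
Interference Suspension Credit: +636 days → 29 December 2035.
Administrative Delay Adjustment: +240 days → 25 August 2036.
Response Delay Deduction: −75 days → 11 June 2036.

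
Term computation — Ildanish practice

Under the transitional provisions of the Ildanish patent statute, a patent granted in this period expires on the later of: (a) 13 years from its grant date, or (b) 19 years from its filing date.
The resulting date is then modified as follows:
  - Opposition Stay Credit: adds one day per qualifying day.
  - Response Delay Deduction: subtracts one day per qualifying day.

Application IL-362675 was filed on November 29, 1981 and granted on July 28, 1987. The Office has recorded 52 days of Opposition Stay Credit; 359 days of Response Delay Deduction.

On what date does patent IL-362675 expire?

January 27, 2000

(a) grant + 13 years → 28 July 2000.
(b) filing + 19 years → 29 November 2000.
Later of the two: 29 November 2000.
Opposition Stay Credit: +52 days → 20 January 2001.
Response Delay Deduction: −359 days → 27 January 2000.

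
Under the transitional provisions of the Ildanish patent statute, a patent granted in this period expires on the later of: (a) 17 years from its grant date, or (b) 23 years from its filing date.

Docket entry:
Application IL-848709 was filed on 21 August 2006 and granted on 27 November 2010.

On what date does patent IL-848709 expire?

(a) grant + 17 years → 27 November 2027.
(b) filing + 23 years → 21 August 2029.
Later of the two: 21 August 2029.

2029-08-21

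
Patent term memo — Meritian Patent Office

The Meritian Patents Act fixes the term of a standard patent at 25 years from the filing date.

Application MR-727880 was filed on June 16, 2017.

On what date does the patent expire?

Filing date + 25 years → 16 June 2042.

2042-06-16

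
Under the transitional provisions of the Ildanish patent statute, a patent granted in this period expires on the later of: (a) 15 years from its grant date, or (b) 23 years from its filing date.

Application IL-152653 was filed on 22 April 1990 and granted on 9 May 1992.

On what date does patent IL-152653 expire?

April 22, 2013

(a) grant + 15 years → 9 May 2007.
(b) filing + 23 years → 22 April 2013.
Later of the two: 22 April 2013.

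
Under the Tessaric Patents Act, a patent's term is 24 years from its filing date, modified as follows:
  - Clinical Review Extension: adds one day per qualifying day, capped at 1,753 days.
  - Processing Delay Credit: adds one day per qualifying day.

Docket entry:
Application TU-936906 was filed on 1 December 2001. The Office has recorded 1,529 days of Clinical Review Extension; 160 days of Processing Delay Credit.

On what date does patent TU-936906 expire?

Base term: filing date + 24 years → 1 December 2025.
Clinical Review Extension: 1529 days (within the 1753-day cap) → +1529 days → 7 February 2030.
Processing Delay Credit: +160 days → 17 July 2030.

July 17, 2030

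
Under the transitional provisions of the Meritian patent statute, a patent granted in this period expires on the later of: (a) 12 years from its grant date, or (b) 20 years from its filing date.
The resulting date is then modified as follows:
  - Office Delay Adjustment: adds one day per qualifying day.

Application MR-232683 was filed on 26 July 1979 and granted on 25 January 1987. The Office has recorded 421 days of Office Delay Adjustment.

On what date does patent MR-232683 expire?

2000-09-19

(a) grant + 12 years → 25 January 1999.
(b) filing + 20 years → 26 July 1999.
Later of the two: 26 July 1999.
Office Delay Adjustment: +421 days → 19 September 2000.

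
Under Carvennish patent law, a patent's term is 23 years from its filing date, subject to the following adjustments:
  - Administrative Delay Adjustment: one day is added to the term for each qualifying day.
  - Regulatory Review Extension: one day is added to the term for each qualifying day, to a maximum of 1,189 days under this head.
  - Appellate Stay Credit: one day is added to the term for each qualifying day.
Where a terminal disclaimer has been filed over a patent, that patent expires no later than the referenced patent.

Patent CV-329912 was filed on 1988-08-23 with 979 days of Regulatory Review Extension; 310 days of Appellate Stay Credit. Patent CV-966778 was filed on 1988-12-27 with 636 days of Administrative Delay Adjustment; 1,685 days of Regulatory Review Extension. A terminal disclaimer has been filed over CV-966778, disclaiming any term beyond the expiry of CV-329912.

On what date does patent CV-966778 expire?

2015-03-04

Natural term of CV-966778:
  Base: filing + 23 years → 27 December 2011.
  Administrative Delay Adjustment: +636 days → 23 September 2013.
  Regulatory Review Extension: 1685 days claimed exceeds the 1189-day cap, so +1189 days → 25 December 2016.
Expiry of referenced patent CV-329912:
  Base: filing + 23 years → 23 August 2011.
  Regulatory Review Extension: 979 days (within the 1189-day cap) → +979 days → 28 April 2014.
  Appellate Stay Credit: +310 days → 4 March 2015.
Terminal disclaimer: CV-966778 expires on the earlier of 25 December 2016 and 4 March 2015.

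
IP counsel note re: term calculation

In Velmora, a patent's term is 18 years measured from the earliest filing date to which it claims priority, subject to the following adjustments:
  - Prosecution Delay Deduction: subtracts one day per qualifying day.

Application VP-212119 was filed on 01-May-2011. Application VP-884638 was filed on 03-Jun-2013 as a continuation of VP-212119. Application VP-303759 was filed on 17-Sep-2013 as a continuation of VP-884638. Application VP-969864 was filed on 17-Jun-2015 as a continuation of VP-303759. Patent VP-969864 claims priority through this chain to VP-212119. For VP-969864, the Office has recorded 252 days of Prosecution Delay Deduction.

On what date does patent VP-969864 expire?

Earliest priority filing: 1 May 2011.
Base term: 1 May 2011 + 18 years → 1 May 2029.
Prosecution Delay Deduction: −252 days → 22 August 2028.

2028-08-22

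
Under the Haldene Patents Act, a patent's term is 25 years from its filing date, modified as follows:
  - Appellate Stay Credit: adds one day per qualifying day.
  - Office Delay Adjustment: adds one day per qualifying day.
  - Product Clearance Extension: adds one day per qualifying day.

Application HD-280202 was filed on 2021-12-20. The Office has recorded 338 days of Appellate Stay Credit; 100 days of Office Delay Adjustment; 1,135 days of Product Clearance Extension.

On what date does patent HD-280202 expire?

2051-04-11

Base term: filing date + 25 years → 20 December 2046.
Appellate Stay Credit: +338 days → 23 November 2047.
Office Delay Adjustment: +100 days → 2 March 2048.
Product Clearance Extension: +1135 days → 11 April 2051.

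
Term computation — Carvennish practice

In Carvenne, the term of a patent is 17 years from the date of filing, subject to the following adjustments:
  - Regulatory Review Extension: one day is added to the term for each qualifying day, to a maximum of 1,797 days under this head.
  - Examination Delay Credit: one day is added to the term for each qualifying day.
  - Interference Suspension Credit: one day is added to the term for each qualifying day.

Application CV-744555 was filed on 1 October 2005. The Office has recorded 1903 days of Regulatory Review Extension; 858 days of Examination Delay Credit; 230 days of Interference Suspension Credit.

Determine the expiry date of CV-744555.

August 25, 2030

Base term: filing date + 17 years → 1 October 2022.
Regulatory Review Extension: 1903 days claimed exceeds the 1797-day cap, so +1797 days → 2 September 2027.
Examination Delay Credit: +858 days → 7 January 2030.
Interference Suspension Credit: +230 days → 25 August 2030.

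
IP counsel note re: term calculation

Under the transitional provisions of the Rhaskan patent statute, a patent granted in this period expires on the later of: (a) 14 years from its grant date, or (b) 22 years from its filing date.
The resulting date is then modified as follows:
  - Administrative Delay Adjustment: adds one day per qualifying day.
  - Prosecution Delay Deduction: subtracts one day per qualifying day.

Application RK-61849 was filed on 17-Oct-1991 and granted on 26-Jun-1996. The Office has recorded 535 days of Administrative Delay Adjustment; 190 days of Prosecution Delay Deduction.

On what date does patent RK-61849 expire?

(a) grant + 14 years → 26 June 2010.
(b) filing + 22 years → 17 October 2013.
Later of the two: 17 October 2013.
Administrative Delay Adjustment: +535 days → 5 April 2015.
Prosecution Delay Deduction: −190 days → 27 September 2014.

September 27, 2014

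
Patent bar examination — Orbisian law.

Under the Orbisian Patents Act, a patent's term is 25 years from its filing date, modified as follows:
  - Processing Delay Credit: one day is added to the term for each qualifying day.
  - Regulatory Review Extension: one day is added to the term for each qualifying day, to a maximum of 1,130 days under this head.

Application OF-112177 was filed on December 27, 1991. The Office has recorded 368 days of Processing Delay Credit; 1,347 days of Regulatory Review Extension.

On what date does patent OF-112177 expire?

2021-02-02

Base term: filing date + 25 years → 27 December 2016.
Processing Delay Credit: +368 days → 30 December 2017.
Regulatory Review Extension: 1347 days claimed exceeds the 1130-day cap, so +1130 days → 2 February 2021.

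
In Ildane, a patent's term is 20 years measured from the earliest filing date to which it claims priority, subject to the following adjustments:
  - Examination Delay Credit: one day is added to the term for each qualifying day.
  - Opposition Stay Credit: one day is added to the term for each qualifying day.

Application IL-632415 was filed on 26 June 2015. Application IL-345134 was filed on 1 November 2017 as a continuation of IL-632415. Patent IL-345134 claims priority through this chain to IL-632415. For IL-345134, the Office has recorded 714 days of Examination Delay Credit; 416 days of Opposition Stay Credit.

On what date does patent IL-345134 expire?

July 30, 2038

Earliest priority filing: 26 June 2015.
Base term: 26 June 2015 + 20 years → 26 June 2035.
Examination Delay Credit: +714 days → 9 June 2037.
Opposition Stay Credit: +416 days → 30 July 2038.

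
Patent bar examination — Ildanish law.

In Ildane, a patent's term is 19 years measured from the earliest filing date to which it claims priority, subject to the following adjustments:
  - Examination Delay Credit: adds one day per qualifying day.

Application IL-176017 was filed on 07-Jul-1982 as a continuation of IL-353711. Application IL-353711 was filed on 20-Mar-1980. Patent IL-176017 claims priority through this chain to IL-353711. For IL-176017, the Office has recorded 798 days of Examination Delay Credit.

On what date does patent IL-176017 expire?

May 26, 2001

Earliest priority filing: 20 March 1980.
Base term: 20 March 1980 + 19 years → 20 March 1999.
Examination Delay Credit: +798 days → 26 May 2001.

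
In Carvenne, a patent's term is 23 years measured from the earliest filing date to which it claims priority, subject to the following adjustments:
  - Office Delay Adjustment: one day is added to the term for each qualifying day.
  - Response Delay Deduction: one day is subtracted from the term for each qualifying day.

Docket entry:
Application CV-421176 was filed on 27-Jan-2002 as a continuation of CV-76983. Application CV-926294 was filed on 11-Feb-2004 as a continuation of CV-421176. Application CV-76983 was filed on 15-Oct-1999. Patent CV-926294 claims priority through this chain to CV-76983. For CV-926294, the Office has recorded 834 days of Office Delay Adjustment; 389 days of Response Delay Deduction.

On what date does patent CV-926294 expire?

January 3, 2024

Earliest priority filing: 15 October 1999.
Base term: 15 October 1999 + 23 years → 15 October 2022.
Office Delay Adjustment: +834 days → 26 January 2025.
Response Delay Deduction: −389 days → 3 January 2024.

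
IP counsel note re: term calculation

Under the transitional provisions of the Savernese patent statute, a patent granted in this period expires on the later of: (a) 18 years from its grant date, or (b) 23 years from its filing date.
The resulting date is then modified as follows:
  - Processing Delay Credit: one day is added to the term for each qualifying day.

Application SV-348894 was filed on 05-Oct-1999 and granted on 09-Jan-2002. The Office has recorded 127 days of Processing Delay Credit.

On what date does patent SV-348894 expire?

February 9, 2023

(a) grant + 18 years → 9 January 2020.
(b) filing + 23 years → 5 October 2022.
Later of the two: 5 October 2022.
Processing Delay Credit: +127 days → 9 February 2023.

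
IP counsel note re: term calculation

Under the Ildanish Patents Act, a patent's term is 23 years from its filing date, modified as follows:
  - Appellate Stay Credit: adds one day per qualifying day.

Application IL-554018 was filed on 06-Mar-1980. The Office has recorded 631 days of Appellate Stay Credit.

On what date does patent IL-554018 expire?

Base term: filing date + 23 years → 6 March 2003.
Appellate Stay Credit: +631 days → 26 November 2004.

November 26, 2004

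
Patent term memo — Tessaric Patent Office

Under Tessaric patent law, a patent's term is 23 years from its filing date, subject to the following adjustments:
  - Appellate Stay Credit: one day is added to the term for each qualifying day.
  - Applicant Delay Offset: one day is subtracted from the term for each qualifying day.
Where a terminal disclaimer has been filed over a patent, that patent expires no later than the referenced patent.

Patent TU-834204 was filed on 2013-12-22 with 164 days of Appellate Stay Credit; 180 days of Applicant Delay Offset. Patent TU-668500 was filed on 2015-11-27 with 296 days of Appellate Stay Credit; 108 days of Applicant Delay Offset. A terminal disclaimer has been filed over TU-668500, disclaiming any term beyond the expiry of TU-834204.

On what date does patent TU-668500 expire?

December 6, 2036

Natural term of TU-668500:
  Base: filing + 23 years → 27 November 2038.
  Appellate Stay Credit: +296 days → 19 September 2039.
  Applicant Delay Offset: −108 days → 3 June 2039.
Expiry of referenced patent TU-834204:
  Base: filing + 23 years → 22 December 2036.
  Appellate Stay Credit: +164 days → 4 June 2037.
  Applicant Delay Offset: −180 days → 6 December 2036.
Terminal disclaimer: TU-668500 expires on the earlier of 3 June 2039 and 6 December 2036.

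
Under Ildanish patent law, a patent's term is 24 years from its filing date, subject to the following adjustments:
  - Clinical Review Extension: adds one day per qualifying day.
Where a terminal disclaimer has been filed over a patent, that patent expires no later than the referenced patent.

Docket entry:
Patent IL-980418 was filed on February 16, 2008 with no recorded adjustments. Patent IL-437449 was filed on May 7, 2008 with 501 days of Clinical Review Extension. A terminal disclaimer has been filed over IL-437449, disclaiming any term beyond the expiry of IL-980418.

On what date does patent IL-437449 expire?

Natural term of IL-437449:
  Base: filing + 24 years → 7 May 2032.
  Clinical Review Extension: +501 days → 20 September 2033.
Expiry of referenced patent IL-980418:
  Base: filing + 24 years → 16 February 2032.
Terminal disclaimer: IL-437449 expires on the earlier of 20 September 2033 and 16 February 2032.

February 16, 2032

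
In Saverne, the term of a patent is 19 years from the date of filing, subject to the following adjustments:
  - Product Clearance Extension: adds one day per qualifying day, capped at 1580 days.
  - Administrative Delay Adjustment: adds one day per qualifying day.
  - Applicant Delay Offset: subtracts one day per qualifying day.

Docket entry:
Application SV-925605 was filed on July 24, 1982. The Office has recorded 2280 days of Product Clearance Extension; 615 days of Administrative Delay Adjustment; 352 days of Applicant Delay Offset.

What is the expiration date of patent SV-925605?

Base term: filing date + 19 years → 24 July 2001.
Product Clearance Extension: 2280 days claimed exceeds the 1580-day cap, so +1580 days → 20 November 2005.
Administrative Delay Adjustment: +615 days → 28 July 2007.
Applicant Delay Offset: −352 days → 10 August 2006.

August 10, 2006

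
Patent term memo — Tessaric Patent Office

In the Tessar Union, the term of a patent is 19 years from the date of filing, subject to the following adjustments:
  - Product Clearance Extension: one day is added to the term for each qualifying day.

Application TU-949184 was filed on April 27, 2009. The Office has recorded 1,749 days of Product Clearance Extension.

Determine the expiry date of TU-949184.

Base term: filing date + 19 years → 27 April 2028.
Product Clearance Extension: +1749 days → 9 February 2033.

February 9, 2033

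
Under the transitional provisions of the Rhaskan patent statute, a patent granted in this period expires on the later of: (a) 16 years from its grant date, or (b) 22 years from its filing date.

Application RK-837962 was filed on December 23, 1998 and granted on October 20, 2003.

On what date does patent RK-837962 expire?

(a) grant + 16 years → 20 October 2019.
(b) filing + 22 years → 23 December 2020.
Later of the two: 23 December 2020.

December 23, 2020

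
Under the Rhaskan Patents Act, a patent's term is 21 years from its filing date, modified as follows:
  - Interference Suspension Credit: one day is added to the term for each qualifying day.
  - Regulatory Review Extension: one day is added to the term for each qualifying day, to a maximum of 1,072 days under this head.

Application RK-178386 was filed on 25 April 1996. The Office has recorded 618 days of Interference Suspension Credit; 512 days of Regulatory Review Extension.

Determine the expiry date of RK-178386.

Base term: filing date + 21 years → 25 April 2017.
Interference Suspension Credit: +618 days → 3 January 2019.
Regulatory Review Extension: 512 days (within the 1072-day cap) → +512 days → 29 May 2020.

2020-05-29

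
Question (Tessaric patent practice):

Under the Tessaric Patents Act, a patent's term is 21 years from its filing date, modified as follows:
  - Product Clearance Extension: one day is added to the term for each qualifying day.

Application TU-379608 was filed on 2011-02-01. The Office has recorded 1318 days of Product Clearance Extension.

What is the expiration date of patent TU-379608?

Base term: filing date + 21 years → 1 February 2032.
Product Clearance Extension: +1318 days → 11 September 2035.

2035-09-11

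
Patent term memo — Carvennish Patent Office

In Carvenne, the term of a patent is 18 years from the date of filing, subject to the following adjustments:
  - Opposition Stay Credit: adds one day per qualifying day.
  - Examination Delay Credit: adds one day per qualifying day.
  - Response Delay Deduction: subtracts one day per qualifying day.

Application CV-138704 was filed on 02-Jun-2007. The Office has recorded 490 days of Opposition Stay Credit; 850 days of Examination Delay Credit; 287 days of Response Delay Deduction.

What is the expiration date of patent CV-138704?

Base term: filing date + 18 years → 2 June 2025.
Opposition Stay Credit: +490 days → 5 October 2026.
Examination Delay Credit: +850 days → 1 February 2029.
Response Delay Deduction: −287 days → 20 April 2028.

2028-04-20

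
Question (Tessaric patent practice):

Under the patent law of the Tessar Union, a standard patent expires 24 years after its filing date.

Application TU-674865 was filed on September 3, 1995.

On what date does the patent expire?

Filing date + 24 years → 3 September 2019.

September 3, 2019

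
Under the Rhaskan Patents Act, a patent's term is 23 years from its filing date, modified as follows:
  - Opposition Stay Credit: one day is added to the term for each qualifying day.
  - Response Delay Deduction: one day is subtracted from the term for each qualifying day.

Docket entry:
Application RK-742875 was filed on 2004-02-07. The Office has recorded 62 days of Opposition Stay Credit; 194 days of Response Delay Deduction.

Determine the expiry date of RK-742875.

Base term: filing date + 23 years → 7 February 2027.
Opposition Stay Credit: +62 days → 10 April 2027.
Response Delay Deduction: −194 days → 28 September 2026.

2026-09-28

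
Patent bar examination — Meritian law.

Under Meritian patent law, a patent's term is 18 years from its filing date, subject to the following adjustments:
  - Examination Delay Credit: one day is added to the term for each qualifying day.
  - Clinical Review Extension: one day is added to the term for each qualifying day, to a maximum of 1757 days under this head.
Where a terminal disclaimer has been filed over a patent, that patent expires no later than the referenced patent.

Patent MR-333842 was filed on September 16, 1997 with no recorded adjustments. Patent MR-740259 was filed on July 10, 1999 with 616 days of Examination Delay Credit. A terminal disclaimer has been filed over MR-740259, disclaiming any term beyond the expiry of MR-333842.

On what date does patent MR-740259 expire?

Natural term of MR-740259:
  Base: filing + 18 years → 10 July 2017.
  Examination Delay Credit: +616 days → 18 March 2019.
Expiry of referenced patent MR-333842:
  Base: filing + 18 years → 16 September 2015.
Terminal disclaimer: MR-740259 expires on the earlier of 18 March 2019 and 16 September 2015.

2015-09-16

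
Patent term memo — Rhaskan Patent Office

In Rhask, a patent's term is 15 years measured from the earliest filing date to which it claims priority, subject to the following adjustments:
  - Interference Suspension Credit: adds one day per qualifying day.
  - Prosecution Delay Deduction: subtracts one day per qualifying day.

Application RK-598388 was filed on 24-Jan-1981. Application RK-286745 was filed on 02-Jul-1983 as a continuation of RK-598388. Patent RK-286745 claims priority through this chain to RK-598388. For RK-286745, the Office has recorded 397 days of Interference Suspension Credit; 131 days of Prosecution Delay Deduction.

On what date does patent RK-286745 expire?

October 16, 1996

Earliest priority filing: 24 January 1981.
Base term: 24 January 1981 + 15 years → 24 January 1996.
Interference Suspension Credit: +397 days → 24 February 1997.
Prosecution Delay Deduction: −131 days → 16 October 1996.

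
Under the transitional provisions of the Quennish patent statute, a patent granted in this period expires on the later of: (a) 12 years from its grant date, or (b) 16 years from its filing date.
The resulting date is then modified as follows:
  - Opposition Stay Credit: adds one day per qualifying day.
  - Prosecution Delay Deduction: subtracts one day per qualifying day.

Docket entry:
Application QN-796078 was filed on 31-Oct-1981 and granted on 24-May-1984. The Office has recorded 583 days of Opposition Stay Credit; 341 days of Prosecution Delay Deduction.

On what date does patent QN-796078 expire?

June 30, 1998

(a) grant + 12 years → 24 May 1996.
(b) filing + 16 years → 31 October 1997.
Later of the two: 31 October 1997.
Opposition Stay Credit: +583 days → 6 June 1999.
Prosecution Delay Deduction: −341 days → 30 June 1998.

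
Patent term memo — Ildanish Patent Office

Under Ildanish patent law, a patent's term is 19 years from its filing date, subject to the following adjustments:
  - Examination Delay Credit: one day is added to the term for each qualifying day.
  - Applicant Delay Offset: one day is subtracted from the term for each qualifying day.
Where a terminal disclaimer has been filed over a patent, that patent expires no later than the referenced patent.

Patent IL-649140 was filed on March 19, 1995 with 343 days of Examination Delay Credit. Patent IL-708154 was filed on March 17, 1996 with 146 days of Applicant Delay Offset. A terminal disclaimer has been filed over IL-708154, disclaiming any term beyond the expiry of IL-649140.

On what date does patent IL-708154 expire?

2014-10-22

Natural term of IL-708154:
  Base: filing + 19 years → 17 March 2015.
  Applicant Delay Offset: −146 days → 22 October 2014.
Expiry of referenced patent IL-649140:
  Base: filing + 19 years → 19 March 2014.
  Examination Delay Credit: +343 days → 25 February 2015.
Terminal disclaimer: IL-708154 expires on the earlier of 22 October 2014 and 25 February 2015.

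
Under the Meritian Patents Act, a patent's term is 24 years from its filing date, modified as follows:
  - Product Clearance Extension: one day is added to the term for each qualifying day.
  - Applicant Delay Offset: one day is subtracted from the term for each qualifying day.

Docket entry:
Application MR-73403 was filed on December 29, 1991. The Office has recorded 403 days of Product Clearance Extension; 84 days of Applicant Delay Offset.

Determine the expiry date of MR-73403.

Base term: filing date + 24 years → 29 December 2015.
Product Clearance Extension: +403 days → 4 February 2017.
Applicant Delay Offset: −84 days → 12 November 2016.

November 12, 2016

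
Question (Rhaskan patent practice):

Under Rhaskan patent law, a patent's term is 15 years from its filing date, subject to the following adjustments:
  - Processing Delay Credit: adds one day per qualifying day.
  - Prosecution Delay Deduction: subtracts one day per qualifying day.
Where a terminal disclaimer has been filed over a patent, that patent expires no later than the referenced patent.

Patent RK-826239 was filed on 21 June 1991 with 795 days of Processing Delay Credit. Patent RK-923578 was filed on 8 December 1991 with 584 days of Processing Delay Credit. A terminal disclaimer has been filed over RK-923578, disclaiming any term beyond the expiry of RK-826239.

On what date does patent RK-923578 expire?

Natural term of RK-923578:
  Base: filing + 15 years → 8 December 2006.
  Processing Delay Credit: +584 days → 14 July 2008.
Expiry of referenced patent RK-826239:
  Base: filing + 15 years → 21 June 2006.
  Processing Delay Credit: +795 days → 24 August 2008.
Terminal disclaimer: RK-923578 expires on the earlier of 14 July 2008 and 24 August 2008.

2008-07-14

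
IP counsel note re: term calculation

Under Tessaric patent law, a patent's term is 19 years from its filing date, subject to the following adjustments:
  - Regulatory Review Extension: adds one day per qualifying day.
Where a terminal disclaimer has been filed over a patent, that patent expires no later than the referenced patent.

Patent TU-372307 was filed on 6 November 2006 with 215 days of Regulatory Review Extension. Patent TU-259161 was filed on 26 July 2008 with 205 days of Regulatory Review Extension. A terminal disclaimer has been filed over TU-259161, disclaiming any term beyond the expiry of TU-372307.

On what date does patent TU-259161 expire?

June 9, 2026

Natural term of TU-259161:
  Base: filing + 19 years → 26 July 2027.
  Regulatory Review Extension: +205 days → 16 February 2028.
Expiry of referenced patent TU-372307:
  Base: filing + 19 years → 6 November 2025.
  Regulatory Review Extension: +215 days → 9 June 2026.
Terminal disclaimer: TU-259161 expires on the earlier of 16 February 2028 and 9 June 2026.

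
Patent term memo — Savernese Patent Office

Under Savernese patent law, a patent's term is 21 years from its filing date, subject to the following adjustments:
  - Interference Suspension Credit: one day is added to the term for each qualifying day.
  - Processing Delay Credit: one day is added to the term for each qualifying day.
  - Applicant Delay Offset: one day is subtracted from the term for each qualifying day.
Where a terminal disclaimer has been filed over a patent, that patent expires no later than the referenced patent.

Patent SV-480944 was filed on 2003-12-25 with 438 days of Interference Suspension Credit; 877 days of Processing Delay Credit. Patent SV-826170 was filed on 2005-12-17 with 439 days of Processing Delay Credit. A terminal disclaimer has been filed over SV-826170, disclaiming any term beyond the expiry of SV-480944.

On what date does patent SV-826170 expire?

Natural term of SV-826170:
  Base: filing + 21 years → 17 December 2026.
  Processing Delay Credit: +439 days → 29 February 2028.
Expiry of referenced patent SV-480944:
  Base: filing + 21 years → 25 December 2024.
  Interference Suspension Credit: +438 days → 8 March 2026.
  Processing Delay Credit: +877 days → 1 August 2028.
Terminal disclaimer: SV-826170 expires on the earlier of 29 February 2028 and 1 August 2028.

2028-02-29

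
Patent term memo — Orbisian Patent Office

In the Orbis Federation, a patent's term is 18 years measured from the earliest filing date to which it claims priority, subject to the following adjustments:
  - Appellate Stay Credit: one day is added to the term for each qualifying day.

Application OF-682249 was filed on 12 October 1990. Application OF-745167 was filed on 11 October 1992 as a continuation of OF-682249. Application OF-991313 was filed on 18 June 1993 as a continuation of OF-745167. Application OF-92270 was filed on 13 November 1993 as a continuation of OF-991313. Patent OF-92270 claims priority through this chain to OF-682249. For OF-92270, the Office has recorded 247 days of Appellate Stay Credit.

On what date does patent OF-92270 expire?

June 16, 2009

Earliest priority filing: 12 October 1990.
Base term: 12 October 1990 + 18 years → 12 October 2008.
Appellate Stay Credit: +247 days → 16 June 2009.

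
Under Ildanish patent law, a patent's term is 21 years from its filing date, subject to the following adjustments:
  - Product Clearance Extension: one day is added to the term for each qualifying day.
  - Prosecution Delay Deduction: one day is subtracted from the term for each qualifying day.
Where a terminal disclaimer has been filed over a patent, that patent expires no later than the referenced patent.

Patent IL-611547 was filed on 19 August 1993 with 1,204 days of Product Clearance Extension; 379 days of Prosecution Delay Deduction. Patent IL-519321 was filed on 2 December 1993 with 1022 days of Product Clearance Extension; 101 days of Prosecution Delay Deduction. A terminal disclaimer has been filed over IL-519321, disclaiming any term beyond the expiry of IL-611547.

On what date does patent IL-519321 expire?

November 21, 2016

Natural term of IL-519321:
  Base: filing + 21 years → 2 December 2014.
  Product Clearance Extension: +1022 days → 19 September 2017.
  Prosecution Delay Deduction: −101 days → 10 June 2017.
Expiry of referenced patent IL-611547:
  Base: filing + 21 years → 19 August 2014.
  Product Clearance Extension: +1204 days → 5 December 2017.
  Prosecution Delay Deduction: −379 days → 21 November 2016.
Terminal disclaimer: IL-519321 expires on the earlier of 10 June 2017 and 21 November 2016.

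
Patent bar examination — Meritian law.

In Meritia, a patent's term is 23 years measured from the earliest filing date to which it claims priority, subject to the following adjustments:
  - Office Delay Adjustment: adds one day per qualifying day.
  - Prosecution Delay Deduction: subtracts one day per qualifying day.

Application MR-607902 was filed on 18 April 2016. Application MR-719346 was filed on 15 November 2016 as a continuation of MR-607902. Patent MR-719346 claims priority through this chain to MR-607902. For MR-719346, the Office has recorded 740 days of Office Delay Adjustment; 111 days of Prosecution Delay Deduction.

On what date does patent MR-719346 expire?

January 6, 2041

Earliest priority filing: 18 April 2016.
Base term: 18 April 2016 + 23 years → 18 April 2039.
Office Delay Adjustment: +740 days → 27 April 2041.
Prosecution Delay Deduction: −111 days → 6 January 2041.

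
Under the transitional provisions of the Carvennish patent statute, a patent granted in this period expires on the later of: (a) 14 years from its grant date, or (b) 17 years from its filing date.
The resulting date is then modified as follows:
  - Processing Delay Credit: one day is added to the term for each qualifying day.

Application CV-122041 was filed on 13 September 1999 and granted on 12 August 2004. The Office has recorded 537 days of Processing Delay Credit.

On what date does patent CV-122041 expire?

January 31, 2020

(a) grant + 14 years → 12 August 2018.
(b) filing + 17 years → 13 September 2016.
Later of the two: 12 August 2018.
Processing Delay Credit: +537 days → 31 January 2020.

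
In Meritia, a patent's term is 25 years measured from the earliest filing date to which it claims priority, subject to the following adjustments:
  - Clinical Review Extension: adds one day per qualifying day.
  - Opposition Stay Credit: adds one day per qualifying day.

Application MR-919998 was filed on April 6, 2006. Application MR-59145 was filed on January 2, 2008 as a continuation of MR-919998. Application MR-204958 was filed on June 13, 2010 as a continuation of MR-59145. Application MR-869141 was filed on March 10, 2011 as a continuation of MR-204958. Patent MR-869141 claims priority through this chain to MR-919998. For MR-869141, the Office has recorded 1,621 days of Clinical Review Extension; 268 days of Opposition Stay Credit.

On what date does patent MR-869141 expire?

Earliest priority filing: 6 April 2006.
Base term: 6 April 2006 + 25 years → 6 April 2031.
Clinical Review Extension: +1621 days → 13 September 2035.
Opposition Stay Credit: +268 days → 7 June 2036.

June 7, 2036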